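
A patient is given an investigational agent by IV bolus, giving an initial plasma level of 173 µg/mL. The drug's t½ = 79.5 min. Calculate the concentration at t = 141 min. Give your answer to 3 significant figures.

k = ln 2 / 79.5 = 0.008719 min⁻¹
141 min is 1.774 half-lives, so C = 173 × (1/2)^1.774 = 173 × 0.2925 ≈ 50.6 µg/mL

50.6 µg/mL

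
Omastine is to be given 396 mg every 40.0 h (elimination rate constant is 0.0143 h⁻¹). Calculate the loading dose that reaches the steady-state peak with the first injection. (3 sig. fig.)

909 mg

Accumulation ratio R = 1 / (1 − e^(−kτ)) = 1 / (1 − e^(−0.01430×40.0)) = 1 / (1 − 0.5644) = 2.296
Loading dose = maintenance dose × R = 396 × 2.296 ≈ 909 mg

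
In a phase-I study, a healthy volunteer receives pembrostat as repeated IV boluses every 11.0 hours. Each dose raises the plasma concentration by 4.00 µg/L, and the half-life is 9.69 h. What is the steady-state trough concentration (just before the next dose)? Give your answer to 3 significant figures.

k = ln 2 / 9.69 = 0.07153 h⁻¹
Fraction remaining after one interval: e^(−kτ) = e^(−0.07153 × 11.0) = 0.4553
R = 1 / (1 − 0.4553) = 1.836
Css,max = 4.00 × 1.836 = 7.343 µg/L
Css,min = Css,max × e^(−kτ) = 7.343 × 0.4553 ≈ 3.34 µg/L

3.34 µg/L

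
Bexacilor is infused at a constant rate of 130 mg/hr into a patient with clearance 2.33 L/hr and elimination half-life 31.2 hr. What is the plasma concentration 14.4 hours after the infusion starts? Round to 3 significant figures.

15.3 µg/mL

Css = rate / CL = 130 / 2.33 = 55.79 µg/mL
k = ln 2 / 31.2 = 0.02222 hr⁻¹
C(t) = Css (1 − e^(−kt)) = 55.79 × (1 − e^(−0.3199)) = 55.79 × 0.2738 ≈ 15.3 µg/mL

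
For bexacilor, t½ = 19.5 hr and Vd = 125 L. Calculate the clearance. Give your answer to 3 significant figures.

k = ln 2 / t½ = ln 2 / 19.5 = 0.03555 hr⁻¹
CL = k · V = 0.03555 × 125 ≈ 4.44 L/hr

4.44 L/hr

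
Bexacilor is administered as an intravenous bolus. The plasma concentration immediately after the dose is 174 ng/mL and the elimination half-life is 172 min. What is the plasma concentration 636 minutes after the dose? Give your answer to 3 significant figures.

k = ln 2 / 172 = 0.004030 min⁻¹
C(t) = C₀ e^(−kt) = 174 × e^(−0.004030 × 636) = 174 × e^(−2.563) = 174 × 0.07707 ≈ 13.4 ng/mL

13.4 ng/mL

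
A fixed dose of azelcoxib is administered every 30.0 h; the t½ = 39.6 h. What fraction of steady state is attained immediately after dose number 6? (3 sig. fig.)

k = ln 2 / 39.6 = 0.01750 h⁻¹
f_n = 1 − e^(−nkτ) = 1 − e^(−6 × 0.01750 × 30.0) = 1 − e^(−3.151) = 1 − 0.04282 ≈ 0.957

0.957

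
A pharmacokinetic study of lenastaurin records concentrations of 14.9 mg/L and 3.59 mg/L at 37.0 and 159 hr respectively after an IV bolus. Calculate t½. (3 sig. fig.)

k = ln(C₁/C₂) / (t₂ − t₁) = ln(14.9/3.59) / (159 − 37.0)
  = 1.423 / 122.0 = 0.01167 hr⁻¹
t½ = ln 2 / k = ln 2 / 0.01167 ≈ 59.4 hours

59.4 hours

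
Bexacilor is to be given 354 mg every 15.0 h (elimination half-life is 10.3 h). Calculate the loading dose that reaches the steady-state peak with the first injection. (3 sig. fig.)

557 mg

k = ln 2 / 10.3 = 0.06730 h⁻¹
Accumulation ratio R = 1 / (1 − e^(−kτ)) = 1 / (1 − e^(−0.06730×15.0)) = 1 / (1 − 0.3644) = 1.573
Loading dose = maintenance dose × R = 354 × 1.573 ≈ 557 mg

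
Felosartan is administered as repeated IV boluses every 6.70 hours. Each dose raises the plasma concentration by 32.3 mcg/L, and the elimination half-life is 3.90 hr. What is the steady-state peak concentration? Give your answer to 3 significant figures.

46.4 mcg/L

k = ln 2 / 3.90 = 0.1777 hr⁻¹
Fraction remaining after one interval: e^(−kτ) = e^(−0.1777 × 6.70) = 0.3040
R = 1 / (1 − 0.3040) = 1.437
Css,max = 32.3 × 1.437 ≈ 46.4 mcg/L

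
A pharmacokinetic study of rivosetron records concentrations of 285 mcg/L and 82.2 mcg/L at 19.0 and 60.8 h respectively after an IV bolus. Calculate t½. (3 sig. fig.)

23.3 hours

k = ln(C₁/C₂) / (t₂ − t₁) = ln(285/82.2) / (60.8 − 19.0)
  = 1.243 / 41.80 = 0.02974 h⁻¹
t½ = ln 2 / k = ln 2 / 0.02974 ≈ 23.3 hours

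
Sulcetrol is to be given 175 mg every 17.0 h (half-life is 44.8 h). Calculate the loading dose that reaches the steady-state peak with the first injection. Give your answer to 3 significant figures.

757 mg

k = ln 2 / 44.8 = 0.01547 h⁻¹
Accumulation ratio R = 1 / (1 − e^(−kτ)) = 1 / (1 − e^(−0.01547×17.0)) = 1 / (1 − 0.7687) = 4.324
Loading dose = maintenance dose × R = 175 × 4.324 ≈ 757 mg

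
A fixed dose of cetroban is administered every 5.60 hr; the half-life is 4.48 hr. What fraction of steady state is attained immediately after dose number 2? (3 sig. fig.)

k = ln 2 / 4.48 = 0.1547 hr⁻¹
f_n = 1 − e^(−nkτ) = 1 − e^(−2 × 0.1547 × 5.60) = 1 − e^(−1.733) = 1 − 0.1768 ≈ 0.823

0.823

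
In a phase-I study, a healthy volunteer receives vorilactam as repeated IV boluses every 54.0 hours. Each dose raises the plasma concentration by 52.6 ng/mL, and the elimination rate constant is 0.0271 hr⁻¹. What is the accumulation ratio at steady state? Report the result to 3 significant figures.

1.30

Fraction remaining after one interval: e^(−kτ) = e^(−0.02710 × 54.0) = 0.2314
R = 1 / (1 − 0.2314) = 1 / 0.7686 ≈ 1.30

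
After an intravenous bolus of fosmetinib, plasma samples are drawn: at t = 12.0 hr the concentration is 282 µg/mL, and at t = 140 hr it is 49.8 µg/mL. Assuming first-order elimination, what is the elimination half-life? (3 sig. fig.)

51.2 hours

k = ln(C₁/C₂) / (t₂ − t₁) = ln(282/49.8) / (140 − 12.0)
  = 1.734 / 128.0 = 0.01355 hr⁻¹
t½ = ln 2 / k = ln 2 / 0.01355 ≈ 51.2 hours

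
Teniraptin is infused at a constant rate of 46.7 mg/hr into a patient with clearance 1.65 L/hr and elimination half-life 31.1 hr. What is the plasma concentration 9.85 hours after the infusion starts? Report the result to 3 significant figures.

5.58 mg/L

Css = rate / CL = 46.7 / 1.65 = 28.30 mg/L
k = ln 2 / 31.1 = 0.02229 hr⁻¹
C(t) = Css (1 − e^(−kt)) = 28.30 × (1 − e^(−0.2195)) = 28.30 × 0.1971 ≈ 5.58 mg/L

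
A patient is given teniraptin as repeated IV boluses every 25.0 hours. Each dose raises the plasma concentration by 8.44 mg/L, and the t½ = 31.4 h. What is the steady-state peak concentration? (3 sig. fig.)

19.9 mg/L

k = ln 2 / 31.4 = 0.02207 h⁻¹
Fraction remaining after one interval: e^(−kτ) = e^(−0.02207 × 25.0) = 0.5759
R = 1 / (1 − 0.5759) = 2.358
Css,max = 8.44 × 2.358 ≈ 19.9 mg/L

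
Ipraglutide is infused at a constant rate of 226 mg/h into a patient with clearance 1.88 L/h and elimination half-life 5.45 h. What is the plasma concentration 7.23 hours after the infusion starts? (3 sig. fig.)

72.3 µg/mL

Css = rate / CL = 226 / 1.88 = 120.2 µg/mL
k = ln 2 / 5.45 = 0.1272 h⁻¹
C(t) = Css (1 − e^(−kt)) = 120.2 × (1 − e^(−0.9195)) = 120.2 × 0.6013 ≈ 72.3 µg/mL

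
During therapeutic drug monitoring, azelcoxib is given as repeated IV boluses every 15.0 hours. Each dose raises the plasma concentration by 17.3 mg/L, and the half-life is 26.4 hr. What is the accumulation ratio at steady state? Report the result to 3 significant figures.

k = ln 2 / 26.4 = 0.02626 hr⁻¹
Fraction remaining after one interval: e^(−kτ) = e^(−0.02626 × 15.0) = 0.6745
R = 1 / (1 − 0.6745) = 1 / 0.3255 ≈ 3.07

3.07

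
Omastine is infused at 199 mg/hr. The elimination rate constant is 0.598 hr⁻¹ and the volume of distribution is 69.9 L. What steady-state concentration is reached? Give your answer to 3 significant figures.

4.76 µg/mL

CL = k · V = 0.598 × 69.9 = 41.80 L/hr
Css = rate / CL = 199 / 41.80 ≈ 4.76 µg/mL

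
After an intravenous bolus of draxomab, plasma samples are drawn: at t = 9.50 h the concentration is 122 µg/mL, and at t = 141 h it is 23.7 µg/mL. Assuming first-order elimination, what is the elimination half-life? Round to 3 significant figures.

k = ln(C₁/C₂) / (t₂ − t₁) = ln(122/23.7) / (141 − 9.50)
  = 1.639 / 131.5 = 0.01246 h⁻¹
t½ = ln 2 / k = ln 2 / 0.01246 ≈ 55.6 hours

55.6 hours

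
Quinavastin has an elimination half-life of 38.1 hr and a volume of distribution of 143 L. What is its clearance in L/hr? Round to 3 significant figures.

2.60 L/hr

k = ln 2 / t½ = ln 2 / 38.1 = 0.01819 hr⁻¹
CL = k · V = 0.01819 × 143 ≈ 2.60 L/hr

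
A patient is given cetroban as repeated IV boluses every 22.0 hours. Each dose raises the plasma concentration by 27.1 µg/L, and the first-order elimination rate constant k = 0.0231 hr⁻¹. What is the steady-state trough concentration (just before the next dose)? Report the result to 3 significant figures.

Fraction remaining after one interval: e^(−kτ) = e^(−0.02310 × 22.0) = 0.6016
R = 1 / (1 − 0.6016) = 2.510
Css,max = 27.1 × 2.510 = 68.02 µg/L
Css,min = Css,max × e^(−kτ) = 68.02 × 0.6016 ≈ 40.9 µg/L

40.9 µg/L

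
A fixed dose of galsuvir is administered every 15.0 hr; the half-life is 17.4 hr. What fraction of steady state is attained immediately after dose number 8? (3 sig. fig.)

k = ln 2 / 17.4 = 0.03984 hr⁻¹
f_n = 1 − e^(−nkτ) = 1 − e^(−8 × 0.03984 × 15.0) = 1 − e^(−4.780) = 1 − 0.008393 ≈ 0.992

0.992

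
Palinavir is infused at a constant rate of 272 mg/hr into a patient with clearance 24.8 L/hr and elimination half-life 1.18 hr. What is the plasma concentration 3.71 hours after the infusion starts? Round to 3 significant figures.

9.73 mg/L

Css = rate / CL = 272 / 24.8 = 10.97 mg/L
k = ln 2 / 1.18 = 0.5874 hr⁻¹
C(t) = Css (1 − e^(−kt)) = 10.97 × (1 − e^(−2.179)) = 10.97 × 0.8869 ≈ 9.73 mg/L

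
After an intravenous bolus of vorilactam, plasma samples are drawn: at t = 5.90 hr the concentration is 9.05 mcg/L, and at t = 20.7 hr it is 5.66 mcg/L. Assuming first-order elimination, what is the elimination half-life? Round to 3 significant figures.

21.9 hours

k = ln(C₁/C₂) / (t₂ − t₁) = ln(9.05/5.66) / (20.7 − 5.90)
  = 0.4693 / 14.80 = 0.03171 hr⁻¹
t½ = ln 2 / k = ln 2 / 0.03171 ≈ 21.9 hours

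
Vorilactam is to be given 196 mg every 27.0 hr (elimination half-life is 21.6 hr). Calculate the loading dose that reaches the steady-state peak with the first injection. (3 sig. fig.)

k = ln 2 / 21.6 = 0.03209 hr⁻¹
Accumulation ratio R = 1 / (1 − e^(−kτ)) = 1 / (1 − e^(−0.03209×27.0)) = 1 / (1 − 0.4204) = 1.725
Loading dose = maintenance dose × R = 196 × 1.725 ≈ 338 mg

338 mg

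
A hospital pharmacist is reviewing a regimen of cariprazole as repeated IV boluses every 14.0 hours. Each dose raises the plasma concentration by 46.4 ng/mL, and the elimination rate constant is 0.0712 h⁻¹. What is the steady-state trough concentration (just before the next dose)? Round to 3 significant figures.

Fraction remaining after one interval: e^(−kτ) = e^(−0.07120 × 14.0) = 0.3691
R = 1 / (1 − 0.3691) = 1.585
Css,max = 46.4 × 1.585 = 73.54 ng/mL
Css,min = Css,max × e^(−kτ) = 73.54 × 0.3691 ≈ 27.1 ng/mL

27.1 ng/mL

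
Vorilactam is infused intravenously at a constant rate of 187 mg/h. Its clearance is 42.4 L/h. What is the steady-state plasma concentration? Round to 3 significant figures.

4.41 µg/mL

Css = infusion rate / CL = 187 / 42.4 ≈ 4.41 µg/mL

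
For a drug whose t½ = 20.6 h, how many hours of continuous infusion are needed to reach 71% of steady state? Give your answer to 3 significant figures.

36.8 hours

k = ln 2 / 20.6 = 0.03365 h⁻¹
f = 1 − e^(−kt)  ⇒  t = −ln(1 − f) / k
t = −ln(1 − 0.71) / 0.03365 = 1.238 / 0.03365 ≈ 36.8 hours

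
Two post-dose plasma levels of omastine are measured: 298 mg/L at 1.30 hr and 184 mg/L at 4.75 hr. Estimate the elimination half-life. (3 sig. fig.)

4.96 hours

k = ln(C₁/C₂) / (t₂ − t₁) = ln(298/184) / (4.75 − 1.30)
  = 0.4822 / 3.450 = 0.1398 hr⁻¹
t½ = ln 2 / k = ln 2 / 0.1398 ≈ 4.96 hours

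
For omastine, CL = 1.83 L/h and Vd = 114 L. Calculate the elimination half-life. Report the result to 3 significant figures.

k = CL / V = 1.83 / 114 = 0.01605 h⁻¹
t½ = ln 2 / k = ln 2 / 0.01605 ≈ 43.2 hours

43.2 hours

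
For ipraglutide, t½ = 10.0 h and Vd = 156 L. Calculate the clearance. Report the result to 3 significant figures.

10.8 L/h

k = ln 2 / t½ = ln 2 / 10.0 = 0.06931 h⁻¹
CL = k · V = 0.06931 × 156 ≈ 10.8 L/h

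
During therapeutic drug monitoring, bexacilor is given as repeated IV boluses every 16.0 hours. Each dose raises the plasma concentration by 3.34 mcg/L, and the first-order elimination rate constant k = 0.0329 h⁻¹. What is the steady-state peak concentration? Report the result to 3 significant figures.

8.16 mcg/L

Fraction remaining after one interval: e^(−kτ) = e^(−0.03290 × 16.0) = 0.5907
R = 1 / (1 − 0.5907) = 2.443
Css,max = 3.34 × 2.443 ≈ 8.16 mcg/L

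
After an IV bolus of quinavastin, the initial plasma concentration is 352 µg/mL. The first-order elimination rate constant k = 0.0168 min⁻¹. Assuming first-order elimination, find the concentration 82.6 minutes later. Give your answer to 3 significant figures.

87.9 µg/mL

C(t) = C₀ e^(−kt) = 352 × e^(−0.01680 × 82.6) = 352 × e^(−1.388) = 352 × 0.2497 ≈ 87.9 µg/mL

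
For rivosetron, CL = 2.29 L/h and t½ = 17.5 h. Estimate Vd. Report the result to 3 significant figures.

k = ln 2 / t½ = ln 2 / 17.5 = 0.03961 h⁻¹
V = CL / k = 2.29 / 0.03961 ≈ 57.8 L

57.8 L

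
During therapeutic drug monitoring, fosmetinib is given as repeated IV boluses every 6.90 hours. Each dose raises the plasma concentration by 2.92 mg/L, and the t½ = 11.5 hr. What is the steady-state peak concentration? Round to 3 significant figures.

8.58 mg/L

k = ln 2 / 11.5 = 0.06027 hr⁻¹
Fraction remaining after one interval: e^(−kτ) = e^(−0.06027 × 6.90) = 0.6598
R = 1 / (1 − 0.6598) = 2.939
Css,max = 2.92 × 2.939 ≈ 8.58 mg/L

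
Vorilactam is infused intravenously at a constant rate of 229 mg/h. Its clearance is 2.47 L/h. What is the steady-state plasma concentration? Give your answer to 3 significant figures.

92.7 µg/mL

Css = infusion rate / CL = 229 / 2.47 ≈ 92.7 µg/mL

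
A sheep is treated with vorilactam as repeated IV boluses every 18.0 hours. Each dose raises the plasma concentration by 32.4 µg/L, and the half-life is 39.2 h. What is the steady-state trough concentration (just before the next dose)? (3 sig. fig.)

86.5 µg/L

k = ln 2 / 39.2 = 0.01768 h⁻¹
Fraction remaining after one interval: e^(−kτ) = e^(−0.01768 × 18.0) = 0.7274
R = 1 / (1 − 0.7274) = 3.668
Css,max = 32.4 × 3.668 = 118.9 µg/L
Css,min = Css,max × e^(−kτ) = 118.9 × 0.7274 ≈ 86.5 µg/L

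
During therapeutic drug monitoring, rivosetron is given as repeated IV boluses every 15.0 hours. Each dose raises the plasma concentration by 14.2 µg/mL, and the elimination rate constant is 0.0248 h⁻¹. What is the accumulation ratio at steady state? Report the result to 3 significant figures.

3.22

Fraction remaining after one interval: e^(−kτ) = e^(−0.02480 × 15.0) = 0.6894
R = 1 / (1 − 0.6894) = 1 / 0.3106 ≈ 3.22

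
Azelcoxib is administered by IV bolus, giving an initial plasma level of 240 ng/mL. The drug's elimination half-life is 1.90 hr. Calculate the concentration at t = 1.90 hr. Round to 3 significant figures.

k = ln 2 / 1.90 = 0.3648 hr⁻¹
C(t) = C₀ e^(−kt) = 240 × e^(−0.3648 × 1.90) = 240 × e^(−0.6931) = 240 × 0.5000 ≈ 120 ng/mL

120 ng/mL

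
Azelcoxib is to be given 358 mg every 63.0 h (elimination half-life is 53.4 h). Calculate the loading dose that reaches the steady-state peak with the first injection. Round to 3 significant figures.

k = ln 2 / 53.4 = 0.01298 h⁻¹
Accumulation ratio R = 1 / (1 − e^(−kτ)) = 1 / (1 − e^(−0.01298×63.0)) = 1 / (1 − 0.4414) = 1.790
Loading dose = maintenance dose × R = 358 × 1.790 ≈ 641 mg

641 mg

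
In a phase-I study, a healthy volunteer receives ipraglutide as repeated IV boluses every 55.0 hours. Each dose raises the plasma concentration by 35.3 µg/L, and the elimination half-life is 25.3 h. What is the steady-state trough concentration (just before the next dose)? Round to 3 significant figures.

k = ln 2 / 25.3 = 0.02740 h⁻¹
Fraction remaining after one interval: e^(−kτ) = e^(−0.02740 × 55.0) = 0.2216
R = 1 / (1 − 0.2216) = 1.285
Css,max = 35.3 × 1.285 = 45.35 µg/L
Css,min = Css,max × e^(−kτ) = 45.35 × 0.2216 ≈ 10.0 µg/L

10.0 µg/L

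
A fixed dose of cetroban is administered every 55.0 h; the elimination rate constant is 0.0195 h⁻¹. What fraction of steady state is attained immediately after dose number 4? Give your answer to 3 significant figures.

0.986

f_n = 1 − e^(−nkτ) = 1 − e^(−4 × 0.01950 × 55.0) = 1 − e^(−4.290) = 1 − 0.01370 ≈ 0.986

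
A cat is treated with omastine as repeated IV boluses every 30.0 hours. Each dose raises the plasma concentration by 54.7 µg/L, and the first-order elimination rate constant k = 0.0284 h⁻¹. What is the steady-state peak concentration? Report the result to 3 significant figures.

Fraction remaining after one interval: e^(−kτ) = e^(−0.02840 × 30.0) = 0.4266
R = 1 / (1 − 0.4266) = 1.744
Css,max = 54.7 × 1.744 ≈ 95.4 µg/L

95.4 µg/L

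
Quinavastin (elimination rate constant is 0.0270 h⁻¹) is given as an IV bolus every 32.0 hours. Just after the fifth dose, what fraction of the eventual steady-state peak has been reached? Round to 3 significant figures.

f_n = 1 − e^(−nkτ) = 1 − e^(−5 × 0.02700 × 32.0) = 1 − e^(−4.320) = 1 − 0.01330 ≈ 0.987

0.987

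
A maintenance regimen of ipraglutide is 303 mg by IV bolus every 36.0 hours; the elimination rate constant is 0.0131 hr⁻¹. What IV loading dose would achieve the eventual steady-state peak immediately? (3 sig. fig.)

Accumulation ratio R = 1 / (1 − e^(−kτ)) = 1 / (1 − e^(−0.01310×36.0)) = 1 / (1 − 0.6240) = 2.660
Loading dose = maintenance dose × R = 303 × 2.660 ≈ 806 mg

806 mg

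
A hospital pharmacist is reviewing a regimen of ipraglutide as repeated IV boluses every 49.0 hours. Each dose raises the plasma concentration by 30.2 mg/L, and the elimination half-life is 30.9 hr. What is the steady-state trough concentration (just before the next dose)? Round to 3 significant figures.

15.1 mg/L

k = ln 2 / 30.9 = 0.02243 hr⁻¹
Fraction remaining after one interval: e^(−kτ) = e^(−0.02243 × 49.0) = 0.3331
R = 1 / (1 − 0.3331) = 1.500
Css,max = 30.2 × 1.500 = 45.29 mg/L
Css,min = Css,max × e^(−kτ) = 45.29 × 0.3331 ≈ 15.1 mg/L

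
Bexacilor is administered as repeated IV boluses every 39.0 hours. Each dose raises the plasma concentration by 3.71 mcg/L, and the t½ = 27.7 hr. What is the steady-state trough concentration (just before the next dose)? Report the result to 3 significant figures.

2.24 mcg/L

k = ln 2 / 27.7 = 0.02502 hr⁻¹
Fraction remaining after one interval: e^(−kτ) = e^(−0.02502 × 39.0) = 0.3768
R = 1 / (1 − 0.3768) = 1.605
Css,max = 3.71 × 1.605 = 5.954 mcg/L
Css,min = Css,max × e^(−kτ) = 5.954 × 0.3768 ≈ 2.24 mcg/L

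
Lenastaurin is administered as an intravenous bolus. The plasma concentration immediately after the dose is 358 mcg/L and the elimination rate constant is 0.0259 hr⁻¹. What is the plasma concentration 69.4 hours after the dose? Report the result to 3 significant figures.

C(t) = C₀ e^(−kt) = 358 × e^(−0.02590 × 69.4) = 358 × e^(−1.797) = 358 × 0.1657 ≈ 59.3 mcg/L

59.3 mcg/L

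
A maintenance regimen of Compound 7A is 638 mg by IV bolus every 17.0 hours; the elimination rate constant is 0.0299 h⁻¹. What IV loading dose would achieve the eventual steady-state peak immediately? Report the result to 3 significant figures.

1600 mg

Accumulation ratio R = 1 / (1 − e^(−kτ)) = 1 / (1 − e^(−0.02990×17.0)) = 1 / (1 − 0.6015) = 2.510
Loading dose = maintenance dose × R = 638 × 2.510 ≈ 1600 mg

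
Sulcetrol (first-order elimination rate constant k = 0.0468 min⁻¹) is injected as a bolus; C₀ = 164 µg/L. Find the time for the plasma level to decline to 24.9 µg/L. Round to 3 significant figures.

40.3 minutes

C(t) = C₀ e^(−kt)  ⇒  t = ln(C₀/C) / k
t = ln(164/24.9) / 0.04680 = 1.885 / 0.04680 ≈ 40.3 minutes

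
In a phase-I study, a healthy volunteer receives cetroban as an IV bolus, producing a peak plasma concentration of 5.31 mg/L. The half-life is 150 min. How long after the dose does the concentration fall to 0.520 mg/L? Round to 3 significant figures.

k = ln 2 / 150 = 0.004621 min⁻¹
C(t) = C₀ e^(−kt)  ⇒  t = ln(C₀/C) / k
t = ln(5.31/0.520) / 0.004621 = 2.324 / 0.004621 ≈ 503 minutes

503 minutes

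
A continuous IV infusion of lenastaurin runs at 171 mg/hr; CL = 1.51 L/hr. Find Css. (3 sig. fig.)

Css = infusion rate / CL = 171 / 1.51 ≈ 113 mg/L

113 mg/L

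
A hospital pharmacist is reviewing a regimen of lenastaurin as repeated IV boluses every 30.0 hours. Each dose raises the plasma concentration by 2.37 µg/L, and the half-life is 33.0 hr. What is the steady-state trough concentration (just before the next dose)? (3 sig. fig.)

k = ln 2 / 33.0 = 0.02100 hr⁻¹
Fraction remaining after one interval: e^(−kτ) = e^(−0.02100 × 30.0) = 0.5325
R = 1 / (1 − 0.5325) = 2.139
Css,max = 2.37 × 2.139 = 5.070 µg/L
Css,min = Css,max × e^(−kτ) = 5.070 × 0.5325 ≈ 2.70 µg/L

2.70 µg/L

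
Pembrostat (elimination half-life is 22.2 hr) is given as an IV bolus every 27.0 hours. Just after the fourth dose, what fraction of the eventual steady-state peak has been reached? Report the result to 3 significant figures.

k = ln 2 / 22.2 = 0.03122 hr⁻¹
f_n = 1 − e^(−nkτ) = 1 − e^(−4 × 0.03122 × 27.0) = 1 − e^(−3.372) = 1 − 0.03432 ≈ 0.966

0.966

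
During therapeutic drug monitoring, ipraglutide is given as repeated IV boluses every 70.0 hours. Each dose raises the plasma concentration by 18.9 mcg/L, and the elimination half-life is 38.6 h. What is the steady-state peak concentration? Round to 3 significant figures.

26.4 mcg/L

k = ln 2 / 38.6 = 0.01796 h⁻¹
Fraction remaining after one interval: e^(−kτ) = e^(−0.01796 × 70.0) = 0.2845
R = 1 / (1 − 0.2845) = 1.398
Css,max = 18.9 × 1.398 ≈ 26.4 mcg/L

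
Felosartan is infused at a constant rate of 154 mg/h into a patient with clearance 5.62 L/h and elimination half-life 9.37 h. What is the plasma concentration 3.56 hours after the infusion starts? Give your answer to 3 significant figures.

6.34 µg/mL

Css = rate / CL = 154 / 5.62 = 27.40 µg/mL
k = ln 2 / 9.37 = 0.07398 h⁻¹
C(t) = Css (1 − e^(−kt)) = 27.40 × (1 − e^(−0.2634)) = 27.40 × 0.2315 ≈ 6.34 µg/mL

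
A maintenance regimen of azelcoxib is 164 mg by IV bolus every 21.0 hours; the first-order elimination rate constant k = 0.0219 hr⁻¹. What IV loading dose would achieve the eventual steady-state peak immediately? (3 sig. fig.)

Accumulation ratio R = 1 / (1 − e^(−kτ)) = 1 / (1 − e^(−0.02190×21.0)) = 1 / (1 − 0.6313) = 2.713
Loading dose = maintenance dose × R = 164 × 2.713 ≈ 445 mg

445 mg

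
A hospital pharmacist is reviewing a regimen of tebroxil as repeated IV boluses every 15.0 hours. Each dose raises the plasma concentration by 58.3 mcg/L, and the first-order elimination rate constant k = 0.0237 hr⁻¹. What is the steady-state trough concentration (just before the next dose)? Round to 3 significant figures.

Fraction remaining after one interval: e^(−kτ) = e^(−0.02370 × 15.0) = 0.7008
R = 1 / (1 − 0.7008) = 3.343
Css,max = 58.3 × 3.343 = 194.9 mcg/L
Css,min = Css,max × e^(−kτ) = 194.9 × 0.7008 ≈ 137 mcg/L

137 mcg/L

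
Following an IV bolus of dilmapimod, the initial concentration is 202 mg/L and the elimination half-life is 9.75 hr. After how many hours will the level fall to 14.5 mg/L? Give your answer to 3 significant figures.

k = ln 2 / 9.75 = 0.07109 hr⁻¹
C(t) = C₀ e^(−kt)  ⇒  t = ln(C₀/C) / k
t = ln(202/14.5) / 0.07109 = 2.634 / 0.07109 ≈ 37.1 hours

37.1 hours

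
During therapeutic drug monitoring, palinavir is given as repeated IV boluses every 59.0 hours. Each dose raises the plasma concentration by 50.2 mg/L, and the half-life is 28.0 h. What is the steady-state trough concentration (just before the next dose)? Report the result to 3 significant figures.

15.2 mg/L

k = ln 2 / 28.0 = 0.02476 h⁻¹
Fraction remaining after one interval: e^(−kτ) = e^(−0.02476 × 59.0) = 0.2321
R = 1 / (1 − 0.2321) = 1.302
Css,max = 50.2 × 1.302 = 65.37 mg/L
Css,min = Css,max × e^(−kτ) = 65.37 × 0.2321 ≈ 15.2 mg/L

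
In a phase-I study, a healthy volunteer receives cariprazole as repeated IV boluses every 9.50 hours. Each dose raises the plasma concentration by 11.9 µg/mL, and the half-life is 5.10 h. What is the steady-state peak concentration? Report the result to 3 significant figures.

16.4 µg/mL

k = ln 2 / 5.10 = 0.1359 h⁻¹
Fraction remaining after one interval: e^(−kτ) = e^(−0.1359 × 9.50) = 0.2750
R = 1 / (1 − 0.2750) = 1.379
Css,max = 11.9 × 1.379 ≈ 16.4 µg/mL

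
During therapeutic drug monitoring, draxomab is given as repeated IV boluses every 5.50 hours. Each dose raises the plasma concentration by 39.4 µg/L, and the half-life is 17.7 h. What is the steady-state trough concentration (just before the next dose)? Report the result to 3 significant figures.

k = ln 2 / 17.7 = 0.03916 h⁻¹
Fraction remaining after one interval: e^(−kτ) = e^(−0.03916 × 5.50) = 0.8062
R = 1 / (1 − 0.8062) = 5.161
Css,max = 39.4 × 5.161 = 203.3 µg/L
Css,min = Css,max × e^(−kτ) = 203.3 × 0.8062 ≈ 164 µg/L

164 µg/L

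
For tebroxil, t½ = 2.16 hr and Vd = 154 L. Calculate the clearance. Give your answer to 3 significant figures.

k = ln 2 / t½ = ln 2 / 2.16 = 0.3209 hr⁻¹
CL = k · V = 0.3209 × 154 ≈ 49.4 L/hr

49.4 L/hr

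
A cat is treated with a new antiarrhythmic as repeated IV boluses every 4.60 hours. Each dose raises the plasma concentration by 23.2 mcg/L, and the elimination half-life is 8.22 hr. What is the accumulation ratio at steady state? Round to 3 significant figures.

k = ln 2 / 8.22 = 0.08432 hr⁻¹
Fraction remaining after one interval: e^(−kτ) = e^(−0.08432 × 4.60) = 0.6785
R = 1 / (1 − 0.6785) = 1 / 0.3215 ≈ 3.11

3.11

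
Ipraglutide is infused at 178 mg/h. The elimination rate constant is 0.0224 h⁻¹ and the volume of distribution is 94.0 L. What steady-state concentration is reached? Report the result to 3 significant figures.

CL = k · V = 0.0224 × 94.0 = 2.106 L/h
Css = rate / CL = 178 / 2.106 ≈ 84.5 µg/mL

84.5 µg/mL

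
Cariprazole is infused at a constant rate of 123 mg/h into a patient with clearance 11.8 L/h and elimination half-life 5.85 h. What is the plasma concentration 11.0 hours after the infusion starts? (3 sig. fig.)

Css = rate / CL = 123 / 11.8 = 10.42 µg/mL
k = ln 2 / 5.85 = 0.1185 h⁻¹
C(t) = Css (1 − e^(−kt)) = 10.42 × (1 − e^(−1.303)) = 10.42 × 0.7284 ≈ 7.59 µg/mL

7.59 µg/mL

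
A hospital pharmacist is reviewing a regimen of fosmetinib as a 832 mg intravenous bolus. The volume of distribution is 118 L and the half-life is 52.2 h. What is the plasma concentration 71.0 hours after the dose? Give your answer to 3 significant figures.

C₀ = dose / V = 832 / 118 = 7.051 mg/L
k = ln 2 / 52.2 = 0.01328 h⁻¹
C(t) = C₀ e^(−kt) = 7.051 × e^(−0.01328 × 71.0) = 7.051 × e^(−0.9428) = 7.051 × 0.3895 ≈ 2.75 mg/L

2.75 mg/L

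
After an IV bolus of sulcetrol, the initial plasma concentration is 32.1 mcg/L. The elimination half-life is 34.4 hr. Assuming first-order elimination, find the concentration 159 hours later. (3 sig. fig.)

k = ln 2 / 34.4 = 0.02015 hr⁻¹
159 hr is 4.622 half-lives, so C = 32.1 × (1/2)^4.622 = 32.1 × 0.04061 ≈ 1.30 mcg/L

1.30 mcg/L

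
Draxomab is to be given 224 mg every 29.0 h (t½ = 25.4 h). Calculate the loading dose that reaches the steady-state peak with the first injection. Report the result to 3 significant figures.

410 mg

k = ln 2 / 25.4 = 0.02729 h⁻¹
Accumulation ratio R = 1 / (1 − e^(−kτ)) = 1 / (1 − e^(−0.02729×29.0)) = 1 / (1 − 0.4532) = 1.829
Loading dose = maintenance dose × R = 224 × 1.829 ≈ 410 mg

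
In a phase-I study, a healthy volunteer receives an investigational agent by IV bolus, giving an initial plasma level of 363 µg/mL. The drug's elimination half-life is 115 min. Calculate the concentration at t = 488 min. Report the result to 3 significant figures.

19.2 µg/mL

k = ln 2 / 115 = 0.006027 min⁻¹
C(t) = C₀ e^(−kt) = 363 × e^(−0.006027 × 488) = 363 × e^(−2.941) = 363 × 0.05279 ≈ 19.2 µg/mL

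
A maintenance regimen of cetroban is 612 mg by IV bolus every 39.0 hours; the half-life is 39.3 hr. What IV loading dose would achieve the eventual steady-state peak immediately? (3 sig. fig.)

k = ln 2 / 39.3 = 0.01764 hr⁻¹
Accumulation ratio R = 1 / (1 − e^(−kτ)) = 1 / (1 − e^(−0.01764×39.0)) = 1 / (1 − 0.5027) = 2.011
Loading dose = maintenance dose × R = 612 × 2.011 ≈ 1230 mg

1230 mg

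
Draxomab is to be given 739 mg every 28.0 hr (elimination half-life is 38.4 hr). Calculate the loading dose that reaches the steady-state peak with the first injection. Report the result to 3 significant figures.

1860 mg

k = ln 2 / 38.4 = 0.01805 hr⁻¹
Accumulation ratio R = 1 / (1 − e^(−kτ)) = 1 / (1 − e^(−0.01805×28.0)) = 1 / (1 − 0.6033) = 2.520
Loading dose = maintenance dose × R = 739 × 2.520 ≈ 1860 mg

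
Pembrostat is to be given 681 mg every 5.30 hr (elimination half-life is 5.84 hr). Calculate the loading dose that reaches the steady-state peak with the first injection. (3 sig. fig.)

1460 mg

k = ln 2 / 5.84 = 0.1187 hr⁻¹
Accumulation ratio R = 1 / (1 − e^(−kτ)) = 1 / (1 − e^(−0.1187×5.30)) = 1 / (1 − 0.5331) = 2.142
Loading dose = maintenance dose × R = 681 × 2.142 ≈ 1460 mg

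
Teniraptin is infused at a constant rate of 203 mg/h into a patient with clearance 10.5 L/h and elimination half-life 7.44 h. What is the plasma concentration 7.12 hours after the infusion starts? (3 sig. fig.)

9.37 µg/mL

Css = rate / CL = 203 / 10.5 = 19.33 µg/mL
k = ln 2 / 7.44 = 0.09316 h⁻¹
C(t) = Css (1 − e^(−kt)) = 19.33 × (1 − e^(−0.6633)) = 19.33 × 0.4849 ≈ 9.37 µg/mL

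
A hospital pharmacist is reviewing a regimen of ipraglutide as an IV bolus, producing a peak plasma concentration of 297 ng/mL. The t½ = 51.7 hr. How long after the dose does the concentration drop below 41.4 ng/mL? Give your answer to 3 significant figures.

k = ln 2 / 51.7 = 0.01341 hr⁻¹
C(t) = C₀ e^(−kt)  ⇒  t = ln(C₀/C) / k
t = ln(297/41.4) / 0.01341 = 1.970 / 0.01341 ≈ 147 hours

147 hours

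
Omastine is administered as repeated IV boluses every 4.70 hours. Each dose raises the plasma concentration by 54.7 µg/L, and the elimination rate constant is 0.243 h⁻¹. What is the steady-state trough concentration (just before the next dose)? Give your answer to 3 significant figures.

25.6 µg/L

Fraction remaining after one interval: e^(−kτ) = e^(−0.2430 × 4.70) = 0.3191
R = 1 / (1 − 0.3191) = 1.469
Css,max = 54.7 × 1.469 = 80.34 µg/L
Css,min = Css,max × e^(−kτ) = 80.34 × 0.3191 ≈ 25.6 µg/L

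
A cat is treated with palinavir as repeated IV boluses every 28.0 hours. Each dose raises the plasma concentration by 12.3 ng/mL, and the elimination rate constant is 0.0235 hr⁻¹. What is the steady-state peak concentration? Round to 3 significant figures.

Fraction remaining after one interval: e^(−kτ) = e^(−0.02350 × 28.0) = 0.5179
R = 1 / (1 − 0.5179) = 2.074
Css,max = 12.3 × 2.074 ≈ 25.5 ng/mL

25.5 ng/mL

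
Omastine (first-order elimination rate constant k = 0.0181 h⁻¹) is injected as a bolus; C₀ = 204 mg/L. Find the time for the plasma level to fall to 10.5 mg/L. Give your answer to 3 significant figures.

164 hours

C(t) = C₀ e^(−kt)  ⇒  t = ln(C₀/C) / k
t = ln(204/10.5) / 0.01810 = 2.967 / 0.01810 ≈ 164 hours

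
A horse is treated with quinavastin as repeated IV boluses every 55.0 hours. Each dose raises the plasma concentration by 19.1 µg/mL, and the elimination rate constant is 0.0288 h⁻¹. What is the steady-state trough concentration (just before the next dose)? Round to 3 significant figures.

Fraction remaining after one interval: e^(−kτ) = e^(−0.02880 × 55.0) = 0.2052
R = 1 / (1 − 0.2052) = 1.258
Css,max = 19.1 × 1.258 = 24.03 µg/mL
Css,min = Css,max × e^(−kτ) = 24.03 × 0.2052 ≈ 4.93 µg/mL

4.93 µg/mL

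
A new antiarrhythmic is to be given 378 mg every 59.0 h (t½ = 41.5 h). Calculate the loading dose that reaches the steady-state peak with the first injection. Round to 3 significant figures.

k = ln 2 / 41.5 = 0.01670 h⁻¹
Accumulation ratio R = 1 / (1 − e^(−kτ)) = 1 / (1 − e^(−0.01670×59.0)) = 1 / (1 − 0.3733) = 1.596
Loading dose = maintenance dose × R = 378 × 1.596 ≈ 603 mg

603 mg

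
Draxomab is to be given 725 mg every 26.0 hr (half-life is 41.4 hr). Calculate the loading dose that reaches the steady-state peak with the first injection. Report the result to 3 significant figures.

k = ln 2 / 41.4 = 0.01674 hr⁻¹
Accumulation ratio R = 1 / (1 − e^(−kτ)) = 1 / (1 − e^(−0.01674×26.0)) = 1 / (1 − 0.6471) = 2.833
Loading dose = maintenance dose × R = 725 × 2.833 ≈ 2050 mg

2050 mg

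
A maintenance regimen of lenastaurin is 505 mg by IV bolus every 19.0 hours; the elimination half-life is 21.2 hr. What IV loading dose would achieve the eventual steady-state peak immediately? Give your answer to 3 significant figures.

1090 mg

k = ln 2 / 21.2 = 0.03270 hr⁻¹
Accumulation ratio R = 1 / (1 − e^(−kτ)) = 1 / (1 − e^(−0.03270×19.0)) = 1 / (1 − 0.5373) = 2.161
Loading dose = maintenance dose × R = 505 × 2.161 ≈ 1090 mg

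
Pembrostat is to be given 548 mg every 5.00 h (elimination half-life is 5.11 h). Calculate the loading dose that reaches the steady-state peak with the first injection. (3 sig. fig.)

1110 mg

k = ln 2 / 5.11 = 0.1356 h⁻¹
Accumulation ratio R = 1 / (1 − e^(−kτ)) = 1 / (1 − e^(−0.1356×5.00)) = 1 / (1 − 0.5075) = 2.031
Loading dose = maintenance dose × R = 548 × 2.031 ≈ 1110 mg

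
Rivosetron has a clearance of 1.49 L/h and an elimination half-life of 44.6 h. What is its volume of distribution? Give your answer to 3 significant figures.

k = ln 2 / t½ = ln 2 / 44.6 = 0.01554 h⁻¹
V = CL / k = 1.49 / 0.01554 ≈ 95.9 L

95.9 L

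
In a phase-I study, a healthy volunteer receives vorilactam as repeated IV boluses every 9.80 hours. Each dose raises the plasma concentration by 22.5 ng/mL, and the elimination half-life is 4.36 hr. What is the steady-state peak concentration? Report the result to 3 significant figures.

k = ln 2 / 4.36 = 0.1590 hr⁻¹
Fraction remaining after one interval: e^(−kτ) = e^(−0.1590 × 9.80) = 0.2106
R = 1 / (1 − 0.2106) = 1.267
Css,max = 22.5 × 1.267 ≈ 28.5 ng/mL

28.5 ng/mL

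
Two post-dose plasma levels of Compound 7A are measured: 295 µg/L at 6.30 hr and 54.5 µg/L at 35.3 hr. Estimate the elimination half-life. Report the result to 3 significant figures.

11.9 hours

k = ln(C₁/C₂) / (t₂ − t₁) = ln(295/54.5) / (35.3 − 6.30)
  = 1.689 / 29.00 = 0.05823 hr⁻¹
t½ = ln 2 / k = ln 2 / 0.05823 ≈ 11.9 hours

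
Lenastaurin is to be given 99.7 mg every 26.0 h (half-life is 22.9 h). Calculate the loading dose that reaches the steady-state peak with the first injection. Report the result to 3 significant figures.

k = ln 2 / 22.9 = 0.03027 h⁻¹
Accumulation ratio R = 1 / (1 − e^(−kτ)) = 1 / (1 − e^(−0.03027×26.0)) = 1 / (1 − 0.4552) = 1.836
Loading dose = maintenance dose × R = 99.7 × 1.836 ≈ 183 mg

183 mg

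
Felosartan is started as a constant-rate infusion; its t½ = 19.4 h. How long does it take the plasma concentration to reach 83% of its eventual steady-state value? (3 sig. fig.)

k = ln 2 / 19.4 = 0.03573 h⁻¹
f = 1 − e^(−kt)  ⇒  t = −ln(1 − f) / k
t = −ln(1 − 0.83) / 0.03573 = 1.772 / 0.03573 ≈ 49.6 hours

49.6 hours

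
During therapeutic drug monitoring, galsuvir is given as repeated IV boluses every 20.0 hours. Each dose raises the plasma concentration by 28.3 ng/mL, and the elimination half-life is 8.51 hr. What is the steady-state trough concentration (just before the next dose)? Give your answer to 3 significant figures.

6.90 ng/mL

k = ln 2 / 8.51 = 0.08145 hr⁻¹
Fraction remaining after one interval: e^(−kτ) = e^(−0.08145 × 20.0) = 0.1961
R = 1 / (1 − 0.1961) = 1.244
Css,max = 28.3 × 1.244 = 35.20 ng/mL
Css,min = Css,max × e^(−kτ) = 35.20 × 0.1961 ≈ 6.90 ng/mL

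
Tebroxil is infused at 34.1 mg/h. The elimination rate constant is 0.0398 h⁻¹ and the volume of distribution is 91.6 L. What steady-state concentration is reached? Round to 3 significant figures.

9.35 µg/mL

CL = k · V = 0.0398 × 91.6 = 3.646 L/h
Css = rate / CL = 34.1 / 3.646 ≈ 9.35 µg/mL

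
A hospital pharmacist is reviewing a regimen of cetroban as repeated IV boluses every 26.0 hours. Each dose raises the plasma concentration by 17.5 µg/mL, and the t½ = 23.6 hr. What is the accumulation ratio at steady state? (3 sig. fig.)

k = ln 2 / 23.6 = 0.02937 hr⁻¹
Fraction remaining after one interval: e^(−kτ) = e^(−0.02937 × 26.0) = 0.4660
R = 1 / (1 − 0.4660) = 1 / 0.5340 ≈ 1.87

1.87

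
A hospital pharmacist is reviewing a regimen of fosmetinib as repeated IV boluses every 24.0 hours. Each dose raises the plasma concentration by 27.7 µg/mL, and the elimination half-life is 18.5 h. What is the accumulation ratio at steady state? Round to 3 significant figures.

1.69

k = ln 2 / 18.5 = 0.03747 h⁻¹
Fraction remaining after one interval: e^(−kτ) = e^(−0.03747 × 24.0) = 0.4069
R = 1 / (1 − 0.4069) = 1 / 0.5931 ≈ 1.69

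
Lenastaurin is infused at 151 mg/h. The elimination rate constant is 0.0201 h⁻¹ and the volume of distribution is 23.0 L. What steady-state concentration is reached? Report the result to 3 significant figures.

CL = k · V = 0.0201 × 23.0 = 0.4623 L/h
Css = rate / CL = 151 / 0.4623 ≈ 327 mg/L

327 mg/L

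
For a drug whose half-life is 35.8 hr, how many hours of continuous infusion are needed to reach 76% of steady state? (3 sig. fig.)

73.7 hours

k = ln 2 / 35.8 = 0.01936 hr⁻¹
f = 1 − e^(−kt)  ⇒  t = −ln(1 − f) / k
t = −ln(1 − 0.76) / 0.01936 = 1.427 / 0.01936 ≈ 73.7 hours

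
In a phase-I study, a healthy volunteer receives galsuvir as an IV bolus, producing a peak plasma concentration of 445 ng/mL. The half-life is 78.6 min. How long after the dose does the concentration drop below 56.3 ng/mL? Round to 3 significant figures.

234 minutes

k = ln 2 / 78.6 = 0.008819 min⁻¹
C(t) = C₀ e^(−kt)  ⇒  t = ln(C₀/C) / k
t = ln(445/56.3) / 0.008819 = 2.067 / 0.008819 ≈ 234 minutes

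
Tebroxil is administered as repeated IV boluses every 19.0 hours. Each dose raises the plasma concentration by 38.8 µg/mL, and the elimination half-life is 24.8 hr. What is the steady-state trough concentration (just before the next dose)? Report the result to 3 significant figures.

55.4 µg/mL

k = ln 2 / 24.8 = 0.02795 hr⁻¹
Fraction remaining after one interval: e^(−kτ) = e^(−0.02795 × 19.0) = 0.5880
R = 1 / (1 − 0.5880) = 2.427
Css,max = 38.8 × 2.427 = 94.17 µg/mL
Css,min = Css,max × e^(−kτ) = 94.17 × 0.5880 ≈ 55.4 µg/mL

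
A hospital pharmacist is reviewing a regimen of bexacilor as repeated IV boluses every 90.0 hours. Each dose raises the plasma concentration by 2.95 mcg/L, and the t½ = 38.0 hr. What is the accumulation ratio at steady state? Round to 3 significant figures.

k = ln 2 / 38.0 = 0.01824 hr⁻¹
Fraction remaining after one interval: e^(−kτ) = e^(−0.01824 × 90.0) = 0.1937
R = 1 / (1 − 0.1937) = 1 / 0.8063 ≈ 1.24

1.24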